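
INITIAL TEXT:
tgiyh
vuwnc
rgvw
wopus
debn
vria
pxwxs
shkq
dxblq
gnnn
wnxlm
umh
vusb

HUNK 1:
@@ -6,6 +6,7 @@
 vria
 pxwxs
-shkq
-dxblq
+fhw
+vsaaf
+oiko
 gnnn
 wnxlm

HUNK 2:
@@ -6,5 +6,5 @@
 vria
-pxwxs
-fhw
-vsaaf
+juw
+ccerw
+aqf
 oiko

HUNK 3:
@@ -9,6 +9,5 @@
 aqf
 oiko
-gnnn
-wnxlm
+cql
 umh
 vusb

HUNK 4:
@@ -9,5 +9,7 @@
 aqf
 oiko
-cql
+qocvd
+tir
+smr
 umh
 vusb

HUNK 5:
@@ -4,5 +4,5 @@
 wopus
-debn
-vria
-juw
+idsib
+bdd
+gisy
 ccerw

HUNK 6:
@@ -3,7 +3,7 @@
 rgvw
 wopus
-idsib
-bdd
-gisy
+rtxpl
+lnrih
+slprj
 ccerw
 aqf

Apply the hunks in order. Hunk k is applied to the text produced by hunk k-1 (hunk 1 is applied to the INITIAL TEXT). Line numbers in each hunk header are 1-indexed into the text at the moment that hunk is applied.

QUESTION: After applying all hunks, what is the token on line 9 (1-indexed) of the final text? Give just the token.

Hunk 1: at line 6 remove [shkq,dxblq] add [fhw,vsaaf,oiko] -> 14 lines: tgiyh vuwnc rgvw wopus debn vria pxwxs fhw vsaaf oiko gnnn wnxlm umh vusb
Hunk 2: at line 6 remove [pxwxs,fhw,vsaaf] add [juw,ccerw,aqf] -> 14 lines: tgiyh vuwnc rgvw wopus debn vria juw ccerw aqf oiko gnnn wnxlm umh vusb
Hunk 3: at line 9 remove [gnnn,wnxlm] add [cql] -> 13 lines: tgiyh vuwnc rgvw wopus debn vria juw ccerw aqf oiko cql umh vusb
Hunk 4: at line 9 remove [cql] add [qocvd,tir,smr] -> 15 lines: tgiyh vuwnc rgvw wopus debn vria juw ccerw aqf oiko qocvd tir smr umh vusb
Hunk 5: at line 4 remove [debn,vria,juw] add [idsib,bdd,gisy] -> 15 lines: tgiyh vuwnc rgvw wopus idsib bdd gisy ccerw aqf oiko qocvd tir smr umh vusb
Hunk 6: at line 3 remove [idsib,bdd,gisy] add [rtxpl,lnrih,slprj] -> 15 lines: tgiyh vuwnc rgvw wopus rtxpl lnrih slprj ccerw aqf oiko qocvd tir smr umh vusb
Final line 9: aqf

Answer: aqf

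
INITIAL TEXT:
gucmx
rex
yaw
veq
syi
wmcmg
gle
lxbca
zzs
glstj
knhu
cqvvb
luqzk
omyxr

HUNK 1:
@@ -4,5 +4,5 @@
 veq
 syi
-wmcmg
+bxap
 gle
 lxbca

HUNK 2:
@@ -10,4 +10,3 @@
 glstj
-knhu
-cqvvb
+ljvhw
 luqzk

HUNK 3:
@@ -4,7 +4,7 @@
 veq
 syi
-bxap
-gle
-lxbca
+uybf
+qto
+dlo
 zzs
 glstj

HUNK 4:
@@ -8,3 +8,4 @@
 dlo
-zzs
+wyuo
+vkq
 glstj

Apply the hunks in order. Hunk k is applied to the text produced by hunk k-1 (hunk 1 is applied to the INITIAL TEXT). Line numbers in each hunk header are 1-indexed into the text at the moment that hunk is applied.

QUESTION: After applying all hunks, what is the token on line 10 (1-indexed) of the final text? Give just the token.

Answer: vkq

Derivation:
Hunk 1: at line 4 remove [wmcmg] add [bxap] -> 14 lines: gucmx rex yaw veq syi bxap gle lxbca zzs glstj knhu cqvvb luqzk omyxr
Hunk 2: at line 10 remove [knhu,cqvvb] add [ljvhw] -> 13 lines: gucmx rex yaw veq syi bxap gle lxbca zzs glstj ljvhw luqzk omyxr
Hunk 3: at line 4 remove [bxap,gle,lxbca] add [uybf,qto,dlo] -> 13 lines: gucmx rex yaw veq syi uybf qto dlo zzs glstj ljvhw luqzk omyxr
Hunk 4: at line 8 remove [zzs] add [wyuo,vkq] -> 14 lines: gucmx rex yaw veq syi uybf qto dlo wyuo vkq glstj ljvhw luqzk omyxr
Final line 10: vkq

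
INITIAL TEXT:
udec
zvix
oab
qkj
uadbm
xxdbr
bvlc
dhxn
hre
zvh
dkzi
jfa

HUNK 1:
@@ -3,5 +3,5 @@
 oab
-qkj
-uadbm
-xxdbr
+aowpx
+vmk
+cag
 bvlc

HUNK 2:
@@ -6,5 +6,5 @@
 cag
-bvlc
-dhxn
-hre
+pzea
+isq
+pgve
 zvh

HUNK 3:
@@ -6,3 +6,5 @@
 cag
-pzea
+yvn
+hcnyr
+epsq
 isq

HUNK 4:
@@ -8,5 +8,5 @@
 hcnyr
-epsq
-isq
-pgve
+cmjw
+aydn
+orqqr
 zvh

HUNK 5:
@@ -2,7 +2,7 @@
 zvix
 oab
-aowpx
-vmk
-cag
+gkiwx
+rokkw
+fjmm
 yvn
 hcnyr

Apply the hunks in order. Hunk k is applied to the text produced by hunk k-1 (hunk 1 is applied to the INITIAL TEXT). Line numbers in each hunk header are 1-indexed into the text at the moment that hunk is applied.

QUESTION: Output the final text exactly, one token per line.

Hunk 1: at line 3 remove [qkj,uadbm,xxdbr] add [aowpx,vmk,cag] -> 12 lines: udec zvix oab aowpx vmk cag bvlc dhxn hre zvh dkzi jfa
Hunk 2: at line 6 remove [bvlc,dhxn,hre] add [pzea,isq,pgve] -> 12 lines: udec zvix oab aowpx vmk cag pzea isq pgve zvh dkzi jfa
Hunk 3: at line 6 remove [pzea] add [yvn,hcnyr,epsq] -> 14 lines: udec zvix oab aowpx vmk cag yvn hcnyr epsq isq pgve zvh dkzi jfa
Hunk 4: at line 8 remove [epsq,isq,pgve] add [cmjw,aydn,orqqr] -> 14 lines: udec zvix oab aowpx vmk cag yvn hcnyr cmjw aydn orqqr zvh dkzi jfa
Hunk 5: at line 2 remove [aowpx,vmk,cag] add [gkiwx,rokkw,fjmm] -> 14 lines: udec zvix oab gkiwx rokkw fjmm yvn hcnyr cmjw aydn orqqr zvh dkzi jfa

Answer: udec
zvix
oab
gkiwx
rokkw
fjmm
yvn
hcnyr
cmjw
aydn
orqqr
zvh
dkzi
jfa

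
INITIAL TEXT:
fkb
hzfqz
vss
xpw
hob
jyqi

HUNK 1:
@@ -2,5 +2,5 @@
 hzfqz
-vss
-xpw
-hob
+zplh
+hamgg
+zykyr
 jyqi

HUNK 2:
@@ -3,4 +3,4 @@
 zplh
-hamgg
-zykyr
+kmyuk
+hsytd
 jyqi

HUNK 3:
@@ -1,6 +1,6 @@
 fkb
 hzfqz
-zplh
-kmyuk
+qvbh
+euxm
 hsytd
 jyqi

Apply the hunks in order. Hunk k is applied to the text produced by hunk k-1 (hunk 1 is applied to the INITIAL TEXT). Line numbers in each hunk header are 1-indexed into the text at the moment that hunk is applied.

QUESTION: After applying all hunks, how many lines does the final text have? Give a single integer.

Hunk 1: at line 2 remove [vss,xpw,hob] add [zplh,hamgg,zykyr] -> 6 lines: fkb hzfqz zplh hamgg zykyr jyqi
Hunk 2: at line 3 remove [hamgg,zykyr] add [kmyuk,hsytd] -> 6 lines: fkb hzfqz zplh kmyuk hsytd jyqi
Hunk 3: at line 1 remove [zplh,kmyuk] add [qvbh,euxm] -> 6 lines: fkb hzfqz qvbh euxm hsytd jyqi
Final line count: 6

Answer: 6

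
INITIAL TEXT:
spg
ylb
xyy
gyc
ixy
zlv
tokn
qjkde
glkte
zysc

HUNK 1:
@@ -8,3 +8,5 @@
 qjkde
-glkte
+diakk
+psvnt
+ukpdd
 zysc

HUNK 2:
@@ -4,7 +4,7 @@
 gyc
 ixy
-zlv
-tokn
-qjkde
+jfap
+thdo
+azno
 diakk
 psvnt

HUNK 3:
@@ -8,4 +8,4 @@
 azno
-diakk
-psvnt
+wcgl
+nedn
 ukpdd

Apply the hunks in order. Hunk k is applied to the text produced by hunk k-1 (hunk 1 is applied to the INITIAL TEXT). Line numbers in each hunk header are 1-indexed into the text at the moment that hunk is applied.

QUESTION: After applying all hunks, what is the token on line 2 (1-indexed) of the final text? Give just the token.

Answer: ylb

Derivation:
Hunk 1: at line 8 remove [glkte] add [diakk,psvnt,ukpdd] -> 12 lines: spg ylb xyy gyc ixy zlv tokn qjkde diakk psvnt ukpdd zysc
Hunk 2: at line 4 remove [zlv,tokn,qjkde] add [jfap,thdo,azno] -> 12 lines: spg ylb xyy gyc ixy jfap thdo azno diakk psvnt ukpdd zysc
Hunk 3: at line 8 remove [diakk,psvnt] add [wcgl,nedn] -> 12 lines: spg ylb xyy gyc ixy jfap thdo azno wcgl nedn ukpdd zysc
Final line 2: ylb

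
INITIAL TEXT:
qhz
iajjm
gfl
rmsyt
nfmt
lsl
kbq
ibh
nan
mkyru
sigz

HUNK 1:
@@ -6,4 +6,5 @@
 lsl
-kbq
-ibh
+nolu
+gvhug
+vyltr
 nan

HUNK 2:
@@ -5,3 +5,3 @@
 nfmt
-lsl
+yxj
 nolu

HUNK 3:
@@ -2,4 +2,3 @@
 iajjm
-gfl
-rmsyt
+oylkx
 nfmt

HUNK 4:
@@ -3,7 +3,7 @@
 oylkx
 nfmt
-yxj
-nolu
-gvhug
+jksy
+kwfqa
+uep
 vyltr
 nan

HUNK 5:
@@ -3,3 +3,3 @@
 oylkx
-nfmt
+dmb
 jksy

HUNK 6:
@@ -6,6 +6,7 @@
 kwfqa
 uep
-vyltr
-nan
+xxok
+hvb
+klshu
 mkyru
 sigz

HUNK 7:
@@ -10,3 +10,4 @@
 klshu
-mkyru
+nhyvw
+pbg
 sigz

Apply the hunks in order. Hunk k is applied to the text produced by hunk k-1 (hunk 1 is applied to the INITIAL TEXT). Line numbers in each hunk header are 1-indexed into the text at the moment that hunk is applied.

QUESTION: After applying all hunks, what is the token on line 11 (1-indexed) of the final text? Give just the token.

Hunk 1: at line 6 remove [kbq,ibh] add [nolu,gvhug,vyltr] -> 12 lines: qhz iajjm gfl rmsyt nfmt lsl nolu gvhug vyltr nan mkyru sigz
Hunk 2: at line 5 remove [lsl] add [yxj] -> 12 lines: qhz iajjm gfl rmsyt nfmt yxj nolu gvhug vyltr nan mkyru sigz
Hunk 3: at line 2 remove [gfl,rmsyt] add [oylkx] -> 11 lines: qhz iajjm oylkx nfmt yxj nolu gvhug vyltr nan mkyru sigz
Hunk 4: at line 3 remove [yxj,nolu,gvhug] add [jksy,kwfqa,uep] -> 11 lines: qhz iajjm oylkx nfmt jksy kwfqa uep vyltr nan mkyru sigz
Hunk 5: at line 3 remove [nfmt] add [dmb] -> 11 lines: qhz iajjm oylkx dmb jksy kwfqa uep vyltr nan mkyru sigz
Hunk 6: at line 6 remove [vyltr,nan] add [xxok,hvb,klshu] -> 12 lines: qhz iajjm oylkx dmb jksy kwfqa uep xxok hvb klshu mkyru sigz
Hunk 7: at line 10 remove [mkyru] add [nhyvw,pbg] -> 13 lines: qhz iajjm oylkx dmb jksy kwfqa uep xxok hvb klshu nhyvw pbg sigz
Final line 11: nhyvw

Answer: nhyvw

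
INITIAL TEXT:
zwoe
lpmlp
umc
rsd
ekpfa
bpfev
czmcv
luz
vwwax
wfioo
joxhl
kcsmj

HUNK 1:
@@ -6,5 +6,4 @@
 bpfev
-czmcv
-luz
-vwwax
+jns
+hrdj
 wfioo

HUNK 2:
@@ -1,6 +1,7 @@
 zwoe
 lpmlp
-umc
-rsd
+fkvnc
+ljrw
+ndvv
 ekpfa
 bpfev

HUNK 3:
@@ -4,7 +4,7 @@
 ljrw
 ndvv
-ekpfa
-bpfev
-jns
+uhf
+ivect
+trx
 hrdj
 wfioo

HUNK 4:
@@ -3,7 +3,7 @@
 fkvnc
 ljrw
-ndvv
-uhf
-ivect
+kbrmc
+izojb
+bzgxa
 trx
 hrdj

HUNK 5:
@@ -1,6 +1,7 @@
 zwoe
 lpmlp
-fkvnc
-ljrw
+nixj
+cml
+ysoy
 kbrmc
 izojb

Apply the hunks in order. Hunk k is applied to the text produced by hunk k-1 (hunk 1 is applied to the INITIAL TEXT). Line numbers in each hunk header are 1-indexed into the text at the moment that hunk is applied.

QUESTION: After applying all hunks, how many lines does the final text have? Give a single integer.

Hunk 1: at line 6 remove [czmcv,luz,vwwax] add [jns,hrdj] -> 11 lines: zwoe lpmlp umc rsd ekpfa bpfev jns hrdj wfioo joxhl kcsmj
Hunk 2: at line 1 remove [umc,rsd] add [fkvnc,ljrw,ndvv] -> 12 lines: zwoe lpmlp fkvnc ljrw ndvv ekpfa bpfev jns hrdj wfioo joxhl kcsmj
Hunk 3: at line 4 remove [ekpfa,bpfev,jns] add [uhf,ivect,trx] -> 12 lines: zwoe lpmlp fkvnc ljrw ndvv uhf ivect trx hrdj wfioo joxhl kcsmj
Hunk 4: at line 3 remove [ndvv,uhf,ivect] add [kbrmc,izojb,bzgxa] -> 12 lines: zwoe lpmlp fkvnc ljrw kbrmc izojb bzgxa trx hrdj wfioo joxhl kcsmj
Hunk 5: at line 1 remove [fkvnc,ljrw] add [nixj,cml,ysoy] -> 13 lines: zwoe lpmlp nixj cml ysoy kbrmc izojb bzgxa trx hrdj wfioo joxhl kcsmj
Final line count: 13

Answer: 13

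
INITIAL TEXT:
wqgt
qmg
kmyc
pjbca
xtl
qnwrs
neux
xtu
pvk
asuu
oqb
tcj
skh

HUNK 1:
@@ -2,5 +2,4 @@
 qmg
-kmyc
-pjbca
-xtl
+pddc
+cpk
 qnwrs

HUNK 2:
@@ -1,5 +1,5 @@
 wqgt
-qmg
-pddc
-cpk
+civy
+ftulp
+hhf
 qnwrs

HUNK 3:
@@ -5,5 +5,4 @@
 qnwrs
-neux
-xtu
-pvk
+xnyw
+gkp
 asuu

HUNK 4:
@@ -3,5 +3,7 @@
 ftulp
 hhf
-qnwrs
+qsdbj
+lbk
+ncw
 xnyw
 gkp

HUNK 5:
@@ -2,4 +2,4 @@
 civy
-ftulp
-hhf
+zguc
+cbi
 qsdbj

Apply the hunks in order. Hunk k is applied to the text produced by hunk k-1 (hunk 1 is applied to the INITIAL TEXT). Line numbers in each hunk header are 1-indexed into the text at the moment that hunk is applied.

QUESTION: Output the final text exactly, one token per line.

Hunk 1: at line 2 remove [kmyc,pjbca,xtl] add [pddc,cpk] -> 12 lines: wqgt qmg pddc cpk qnwrs neux xtu pvk asuu oqb tcj skh
Hunk 2: at line 1 remove [qmg,pddc,cpk] add [civy,ftulp,hhf] -> 12 lines: wqgt civy ftulp hhf qnwrs neux xtu pvk asuu oqb tcj skh
Hunk 3: at line 5 remove [neux,xtu,pvk] add [xnyw,gkp] -> 11 lines: wqgt civy ftulp hhf qnwrs xnyw gkp asuu oqb tcj skh
Hunk 4: at line 3 remove [qnwrs] add [qsdbj,lbk,ncw] -> 13 lines: wqgt civy ftulp hhf qsdbj lbk ncw xnyw gkp asuu oqb tcj skh
Hunk 5: at line 2 remove [ftulp,hhf] add [zguc,cbi] -> 13 lines: wqgt civy zguc cbi qsdbj lbk ncw xnyw gkp asuu oqb tcj skh

Answer: wqgt
civy
zguc
cbi
qsdbj
lbk
ncw
xnyw
gkp
asuu
oqb
tcj
skh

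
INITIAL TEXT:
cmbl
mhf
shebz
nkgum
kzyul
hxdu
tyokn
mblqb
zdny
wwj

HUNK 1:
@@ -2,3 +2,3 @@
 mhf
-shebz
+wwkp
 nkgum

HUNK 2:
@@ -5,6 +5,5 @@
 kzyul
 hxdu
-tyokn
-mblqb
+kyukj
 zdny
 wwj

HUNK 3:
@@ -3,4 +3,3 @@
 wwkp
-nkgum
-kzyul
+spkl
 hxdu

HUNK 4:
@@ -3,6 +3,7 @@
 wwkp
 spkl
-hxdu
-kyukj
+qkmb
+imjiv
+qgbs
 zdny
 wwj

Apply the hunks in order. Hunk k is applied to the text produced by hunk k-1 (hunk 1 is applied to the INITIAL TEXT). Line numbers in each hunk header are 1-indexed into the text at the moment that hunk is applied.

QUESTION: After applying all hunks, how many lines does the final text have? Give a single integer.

Answer: 9

Derivation:
Hunk 1: at line 2 remove [shebz] add [wwkp] -> 10 lines: cmbl mhf wwkp nkgum kzyul hxdu tyokn mblqb zdny wwj
Hunk 2: at line 5 remove [tyokn,mblqb] add [kyukj] -> 9 lines: cmbl mhf wwkp nkgum kzyul hxdu kyukj zdny wwj
Hunk 3: at line 3 remove [nkgum,kzyul] add [spkl] -> 8 lines: cmbl mhf wwkp spkl hxdu kyukj zdny wwj
Hunk 4: at line 3 remove [hxdu,kyukj] add [qkmb,imjiv,qgbs] -> 9 lines: cmbl mhf wwkp spkl qkmb imjiv qgbs zdny wwj
Final line count: 9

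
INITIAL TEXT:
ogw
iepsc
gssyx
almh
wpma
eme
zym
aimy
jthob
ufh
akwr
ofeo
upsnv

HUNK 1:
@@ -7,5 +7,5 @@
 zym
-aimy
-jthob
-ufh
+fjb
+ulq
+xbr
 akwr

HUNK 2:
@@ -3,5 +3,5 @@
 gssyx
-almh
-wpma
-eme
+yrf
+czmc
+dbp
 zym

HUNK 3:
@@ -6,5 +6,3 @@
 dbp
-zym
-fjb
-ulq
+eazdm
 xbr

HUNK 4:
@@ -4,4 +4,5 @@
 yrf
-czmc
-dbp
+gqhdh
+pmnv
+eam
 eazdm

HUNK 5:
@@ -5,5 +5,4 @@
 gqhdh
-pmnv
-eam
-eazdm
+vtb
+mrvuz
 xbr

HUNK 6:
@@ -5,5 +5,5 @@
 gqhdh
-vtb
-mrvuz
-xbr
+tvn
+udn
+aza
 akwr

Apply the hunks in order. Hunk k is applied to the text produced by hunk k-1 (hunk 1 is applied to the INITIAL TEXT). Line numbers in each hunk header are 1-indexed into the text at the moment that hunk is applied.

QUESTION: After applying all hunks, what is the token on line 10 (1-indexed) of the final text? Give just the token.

Answer: ofeo

Derivation:
Hunk 1: at line 7 remove [aimy,jthob,ufh] add [fjb,ulq,xbr] -> 13 lines: ogw iepsc gssyx almh wpma eme zym fjb ulq xbr akwr ofeo upsnv
Hunk 2: at line 3 remove [almh,wpma,eme] add [yrf,czmc,dbp] -> 13 lines: ogw iepsc gssyx yrf czmc dbp zym fjb ulq xbr akwr ofeo upsnv
Hunk 3: at line 6 remove [zym,fjb,ulq] add [eazdm] -> 11 lines: ogw iepsc gssyx yrf czmc dbp eazdm xbr akwr ofeo upsnv
Hunk 4: at line 4 remove [czmc,dbp] add [gqhdh,pmnv,eam] -> 12 lines: ogw iepsc gssyx yrf gqhdh pmnv eam eazdm xbr akwr ofeo upsnv
Hunk 5: at line 5 remove [pmnv,eam,eazdm] add [vtb,mrvuz] -> 11 lines: ogw iepsc gssyx yrf gqhdh vtb mrvuz xbr akwr ofeo upsnv
Hunk 6: at line 5 remove [vtb,mrvuz,xbr] add [tvn,udn,aza] -> 11 lines: ogw iepsc gssyx yrf gqhdh tvn udn aza akwr ofeo upsnv
Final line 10: ofeo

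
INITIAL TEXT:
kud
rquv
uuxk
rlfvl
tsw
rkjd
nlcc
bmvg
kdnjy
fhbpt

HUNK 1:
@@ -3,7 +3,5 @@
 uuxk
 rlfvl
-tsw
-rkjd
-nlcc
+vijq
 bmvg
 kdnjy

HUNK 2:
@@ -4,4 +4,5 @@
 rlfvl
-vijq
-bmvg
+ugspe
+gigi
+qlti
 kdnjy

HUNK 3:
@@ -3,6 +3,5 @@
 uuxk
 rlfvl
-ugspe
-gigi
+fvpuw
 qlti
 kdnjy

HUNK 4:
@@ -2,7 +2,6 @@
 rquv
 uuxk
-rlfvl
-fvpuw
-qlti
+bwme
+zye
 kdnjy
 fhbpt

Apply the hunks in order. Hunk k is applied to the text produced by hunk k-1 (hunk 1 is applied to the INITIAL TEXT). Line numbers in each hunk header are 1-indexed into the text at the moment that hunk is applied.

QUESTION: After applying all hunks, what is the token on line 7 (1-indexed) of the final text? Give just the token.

Answer: fhbpt

Derivation:
Hunk 1: at line 3 remove [tsw,rkjd,nlcc] add [vijq] -> 8 lines: kud rquv uuxk rlfvl vijq bmvg kdnjy fhbpt
Hunk 2: at line 4 remove [vijq,bmvg] add [ugspe,gigi,qlti] -> 9 lines: kud rquv uuxk rlfvl ugspe gigi qlti kdnjy fhbpt
Hunk 3: at line 3 remove [ugspe,gigi] add [fvpuw] -> 8 lines: kud rquv uuxk rlfvl fvpuw qlti kdnjy fhbpt
Hunk 4: at line 2 remove [rlfvl,fvpuw,qlti] add [bwme,zye] -> 7 lines: kud rquv uuxk bwme zye kdnjy fhbpt
Final line 7: fhbpt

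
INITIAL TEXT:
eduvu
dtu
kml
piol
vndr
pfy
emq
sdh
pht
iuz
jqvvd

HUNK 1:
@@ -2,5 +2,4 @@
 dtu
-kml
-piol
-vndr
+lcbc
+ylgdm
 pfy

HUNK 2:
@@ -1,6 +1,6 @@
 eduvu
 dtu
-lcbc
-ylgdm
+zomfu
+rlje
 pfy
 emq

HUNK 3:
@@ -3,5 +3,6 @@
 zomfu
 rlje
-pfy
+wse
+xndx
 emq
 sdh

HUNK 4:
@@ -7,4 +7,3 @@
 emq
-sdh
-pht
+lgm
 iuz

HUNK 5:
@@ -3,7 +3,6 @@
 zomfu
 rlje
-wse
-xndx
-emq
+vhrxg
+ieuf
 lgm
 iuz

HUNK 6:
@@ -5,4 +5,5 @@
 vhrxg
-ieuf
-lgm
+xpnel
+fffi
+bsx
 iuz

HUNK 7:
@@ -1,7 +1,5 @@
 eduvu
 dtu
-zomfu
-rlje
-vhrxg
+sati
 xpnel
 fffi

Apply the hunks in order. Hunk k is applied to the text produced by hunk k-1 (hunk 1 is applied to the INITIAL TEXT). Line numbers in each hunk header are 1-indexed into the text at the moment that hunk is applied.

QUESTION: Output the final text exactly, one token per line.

Answer: eduvu
dtu
sati
xpnel
fffi
bsx
iuz
jqvvd

Derivation:
Hunk 1: at line 2 remove [kml,piol,vndr] add [lcbc,ylgdm] -> 10 lines: eduvu dtu lcbc ylgdm pfy emq sdh pht iuz jqvvd
Hunk 2: at line 1 remove [lcbc,ylgdm] add [zomfu,rlje] -> 10 lines: eduvu dtu zomfu rlje pfy emq sdh pht iuz jqvvd
Hunk 3: at line 3 remove [pfy] add [wse,xndx] -> 11 lines: eduvu dtu zomfu rlje wse xndx emq sdh pht iuz jqvvd
Hunk 4: at line 7 remove [sdh,pht] add [lgm] -> 10 lines: eduvu dtu zomfu rlje wse xndx emq lgm iuz jqvvd
Hunk 5: at line 3 remove [wse,xndx,emq] add [vhrxg,ieuf] -> 9 lines: eduvu dtu zomfu rlje vhrxg ieuf lgm iuz jqvvd
Hunk 6: at line 5 remove [ieuf,lgm] add [xpnel,fffi,bsx] -> 10 lines: eduvu dtu zomfu rlje vhrxg xpnel fffi bsx iuz jqvvd
Hunk 7: at line 1 remove [zomfu,rlje,vhrxg] add [sati] -> 8 lines: eduvu dtu sati xpnel fffi bsx iuz jqvvd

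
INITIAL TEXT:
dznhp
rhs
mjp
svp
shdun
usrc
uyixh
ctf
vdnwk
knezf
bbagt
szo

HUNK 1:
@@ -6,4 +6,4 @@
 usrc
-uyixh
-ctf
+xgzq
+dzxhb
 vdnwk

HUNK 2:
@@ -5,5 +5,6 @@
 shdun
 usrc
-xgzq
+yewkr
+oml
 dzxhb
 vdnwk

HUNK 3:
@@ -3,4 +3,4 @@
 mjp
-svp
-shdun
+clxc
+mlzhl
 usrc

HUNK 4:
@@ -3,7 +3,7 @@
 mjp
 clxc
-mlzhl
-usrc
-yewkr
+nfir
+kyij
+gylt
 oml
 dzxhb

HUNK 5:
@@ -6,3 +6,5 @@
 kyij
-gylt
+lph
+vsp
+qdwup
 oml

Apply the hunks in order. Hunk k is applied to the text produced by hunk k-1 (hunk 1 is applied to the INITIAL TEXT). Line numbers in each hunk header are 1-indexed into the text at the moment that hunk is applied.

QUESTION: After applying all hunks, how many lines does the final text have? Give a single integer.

Hunk 1: at line 6 remove [uyixh,ctf] add [xgzq,dzxhb] -> 12 lines: dznhp rhs mjp svp shdun usrc xgzq dzxhb vdnwk knezf bbagt szo
Hunk 2: at line 5 remove [xgzq] add [yewkr,oml] -> 13 lines: dznhp rhs mjp svp shdun usrc yewkr oml dzxhb vdnwk knezf bbagt szo
Hunk 3: at line 3 remove [svp,shdun] add [clxc,mlzhl] -> 13 lines: dznhp rhs mjp clxc mlzhl usrc yewkr oml dzxhb vdnwk knezf bbagt szo
Hunk 4: at line 3 remove [mlzhl,usrc,yewkr] add [nfir,kyij,gylt] -> 13 lines: dznhp rhs mjp clxc nfir kyij gylt oml dzxhb vdnwk knezf bbagt szo
Hunk 5: at line 6 remove [gylt] add [lph,vsp,qdwup] -> 15 lines: dznhp rhs mjp clxc nfir kyij lph vsp qdwup oml dzxhb vdnwk knezf bbagt szo
Final line count: 15

Answer: 15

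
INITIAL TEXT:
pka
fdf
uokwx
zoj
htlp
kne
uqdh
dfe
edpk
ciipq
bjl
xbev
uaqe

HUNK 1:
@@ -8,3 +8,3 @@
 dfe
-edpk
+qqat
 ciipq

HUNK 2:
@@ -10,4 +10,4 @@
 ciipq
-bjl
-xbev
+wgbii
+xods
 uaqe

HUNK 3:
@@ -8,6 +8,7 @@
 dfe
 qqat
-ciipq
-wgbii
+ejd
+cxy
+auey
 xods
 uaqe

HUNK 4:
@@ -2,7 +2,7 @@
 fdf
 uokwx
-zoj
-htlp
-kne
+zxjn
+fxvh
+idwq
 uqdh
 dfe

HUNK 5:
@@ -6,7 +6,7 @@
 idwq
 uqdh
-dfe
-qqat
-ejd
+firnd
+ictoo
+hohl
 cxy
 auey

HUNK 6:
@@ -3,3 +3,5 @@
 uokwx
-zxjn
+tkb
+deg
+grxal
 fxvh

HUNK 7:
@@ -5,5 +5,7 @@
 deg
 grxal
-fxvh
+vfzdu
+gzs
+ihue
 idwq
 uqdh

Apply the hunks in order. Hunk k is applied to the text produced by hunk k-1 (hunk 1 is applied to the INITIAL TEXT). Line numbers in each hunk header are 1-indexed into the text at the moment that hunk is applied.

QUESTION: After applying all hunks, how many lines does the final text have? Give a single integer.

Answer: 18

Derivation:
Hunk 1: at line 8 remove [edpk] add [qqat] -> 13 lines: pka fdf uokwx zoj htlp kne uqdh dfe qqat ciipq bjl xbev uaqe
Hunk 2: at line 10 remove [bjl,xbev] add [wgbii,xods] -> 13 lines: pka fdf uokwx zoj htlp kne uqdh dfe qqat ciipq wgbii xods uaqe
Hunk 3: at line 8 remove [ciipq,wgbii] add [ejd,cxy,auey] -> 14 lines: pka fdf uokwx zoj htlp kne uqdh dfe qqat ejd cxy auey xods uaqe
Hunk 4: at line 2 remove [zoj,htlp,kne] add [zxjn,fxvh,idwq] -> 14 lines: pka fdf uokwx zxjn fxvh idwq uqdh dfe qqat ejd cxy auey xods uaqe
Hunk 5: at line 6 remove [dfe,qqat,ejd] add [firnd,ictoo,hohl] -> 14 lines: pka fdf uokwx zxjn fxvh idwq uqdh firnd ictoo hohl cxy auey xods uaqe
Hunk 6: at line 3 remove [zxjn] add [tkb,deg,grxal] -> 16 lines: pka fdf uokwx tkb deg grxal fxvh idwq uqdh firnd ictoo hohl cxy auey xods uaqe
Hunk 7: at line 5 remove [fxvh] add [vfzdu,gzs,ihue] -> 18 lines: pka fdf uokwx tkb deg grxal vfzdu gzs ihue idwq uqdh firnd ictoo hohl cxy auey xods uaqe
Final line count: 18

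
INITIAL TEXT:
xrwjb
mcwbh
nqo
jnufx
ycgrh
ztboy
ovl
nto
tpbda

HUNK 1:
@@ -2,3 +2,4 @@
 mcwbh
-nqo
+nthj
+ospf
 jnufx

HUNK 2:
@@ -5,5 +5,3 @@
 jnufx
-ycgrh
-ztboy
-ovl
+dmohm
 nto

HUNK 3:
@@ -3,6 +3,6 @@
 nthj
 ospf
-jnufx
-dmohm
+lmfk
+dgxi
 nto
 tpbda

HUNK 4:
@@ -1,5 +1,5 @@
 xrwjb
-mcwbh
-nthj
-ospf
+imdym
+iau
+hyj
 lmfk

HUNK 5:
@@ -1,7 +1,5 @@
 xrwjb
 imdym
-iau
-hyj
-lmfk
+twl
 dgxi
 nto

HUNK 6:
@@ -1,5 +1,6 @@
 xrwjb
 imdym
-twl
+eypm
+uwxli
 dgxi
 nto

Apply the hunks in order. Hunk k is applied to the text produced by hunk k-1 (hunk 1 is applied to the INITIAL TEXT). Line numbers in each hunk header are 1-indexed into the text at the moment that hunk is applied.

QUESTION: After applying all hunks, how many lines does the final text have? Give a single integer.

Hunk 1: at line 2 remove [nqo] add [nthj,ospf] -> 10 lines: xrwjb mcwbh nthj ospf jnufx ycgrh ztboy ovl nto tpbda
Hunk 2: at line 5 remove [ycgrh,ztboy,ovl] add [dmohm] -> 8 lines: xrwjb mcwbh nthj ospf jnufx dmohm nto tpbda
Hunk 3: at line 3 remove [jnufx,dmohm] add [lmfk,dgxi] -> 8 lines: xrwjb mcwbh nthj ospf lmfk dgxi nto tpbda
Hunk 4: at line 1 remove [mcwbh,nthj,ospf] add [imdym,iau,hyj] -> 8 lines: xrwjb imdym iau hyj lmfk dgxi nto tpbda
Hunk 5: at line 1 remove [iau,hyj,lmfk] add [twl] -> 6 lines: xrwjb imdym twl dgxi nto tpbda
Hunk 6: at line 1 remove [twl] add [eypm,uwxli] -> 7 lines: xrwjb imdym eypm uwxli dgxi nto tpbda
Final line count: 7

Answer: 7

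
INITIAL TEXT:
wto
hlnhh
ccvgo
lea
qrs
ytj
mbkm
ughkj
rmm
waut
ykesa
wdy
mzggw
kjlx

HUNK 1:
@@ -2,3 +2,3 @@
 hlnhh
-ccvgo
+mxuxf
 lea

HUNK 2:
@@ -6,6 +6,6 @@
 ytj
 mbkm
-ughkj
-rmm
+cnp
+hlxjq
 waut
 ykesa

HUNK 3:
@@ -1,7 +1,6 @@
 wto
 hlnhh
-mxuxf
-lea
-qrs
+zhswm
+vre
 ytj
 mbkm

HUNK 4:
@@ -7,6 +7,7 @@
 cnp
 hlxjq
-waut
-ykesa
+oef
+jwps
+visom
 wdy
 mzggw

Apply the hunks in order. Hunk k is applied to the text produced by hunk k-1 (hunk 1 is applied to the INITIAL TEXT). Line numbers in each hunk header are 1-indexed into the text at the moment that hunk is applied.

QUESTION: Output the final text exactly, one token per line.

Hunk 1: at line 2 remove [ccvgo] add [mxuxf] -> 14 lines: wto hlnhh mxuxf lea qrs ytj mbkm ughkj rmm waut ykesa wdy mzggw kjlx
Hunk 2: at line 6 remove [ughkj,rmm] add [cnp,hlxjq] -> 14 lines: wto hlnhh mxuxf lea qrs ytj mbkm cnp hlxjq waut ykesa wdy mzggw kjlx
Hunk 3: at line 1 remove [mxuxf,lea,qrs] add [zhswm,vre] -> 13 lines: wto hlnhh zhswm vre ytj mbkm cnp hlxjq waut ykesa wdy mzggw kjlx
Hunk 4: at line 7 remove [waut,ykesa] add [oef,jwps,visom] -> 14 lines: wto hlnhh zhswm vre ytj mbkm cnp hlxjq oef jwps visom wdy mzggw kjlx

Answer: wto
hlnhh
zhswm
vre
ytj
mbkm
cnp
hlxjq
oef
jwps
visom
wdy
mzggw
kjlx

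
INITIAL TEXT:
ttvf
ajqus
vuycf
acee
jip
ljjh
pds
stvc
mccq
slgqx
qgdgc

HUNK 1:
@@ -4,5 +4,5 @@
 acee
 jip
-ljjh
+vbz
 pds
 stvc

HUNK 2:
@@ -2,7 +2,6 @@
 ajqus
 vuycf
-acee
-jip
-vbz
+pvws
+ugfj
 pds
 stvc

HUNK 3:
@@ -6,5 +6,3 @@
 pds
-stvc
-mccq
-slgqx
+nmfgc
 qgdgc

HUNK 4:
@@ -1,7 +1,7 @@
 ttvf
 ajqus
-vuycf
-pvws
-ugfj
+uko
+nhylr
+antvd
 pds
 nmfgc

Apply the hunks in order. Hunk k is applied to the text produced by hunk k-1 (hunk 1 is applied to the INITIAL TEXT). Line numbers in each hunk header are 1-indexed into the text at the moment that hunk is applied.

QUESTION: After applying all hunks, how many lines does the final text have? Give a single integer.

Answer: 8

Derivation:
Hunk 1: at line 4 remove [ljjh] add [vbz] -> 11 lines: ttvf ajqus vuycf acee jip vbz pds stvc mccq slgqx qgdgc
Hunk 2: at line 2 remove [acee,jip,vbz] add [pvws,ugfj] -> 10 lines: ttvf ajqus vuycf pvws ugfj pds stvc mccq slgqx qgdgc
Hunk 3: at line 6 remove [stvc,mccq,slgqx] add [nmfgc] -> 8 lines: ttvf ajqus vuycf pvws ugfj pds nmfgc qgdgc
Hunk 4: at line 1 remove [vuycf,pvws,ugfj] add [uko,nhylr,antvd] -> 8 lines: ttvf ajqus uko nhylr antvd pds nmfgc qgdgc
Final line count: 8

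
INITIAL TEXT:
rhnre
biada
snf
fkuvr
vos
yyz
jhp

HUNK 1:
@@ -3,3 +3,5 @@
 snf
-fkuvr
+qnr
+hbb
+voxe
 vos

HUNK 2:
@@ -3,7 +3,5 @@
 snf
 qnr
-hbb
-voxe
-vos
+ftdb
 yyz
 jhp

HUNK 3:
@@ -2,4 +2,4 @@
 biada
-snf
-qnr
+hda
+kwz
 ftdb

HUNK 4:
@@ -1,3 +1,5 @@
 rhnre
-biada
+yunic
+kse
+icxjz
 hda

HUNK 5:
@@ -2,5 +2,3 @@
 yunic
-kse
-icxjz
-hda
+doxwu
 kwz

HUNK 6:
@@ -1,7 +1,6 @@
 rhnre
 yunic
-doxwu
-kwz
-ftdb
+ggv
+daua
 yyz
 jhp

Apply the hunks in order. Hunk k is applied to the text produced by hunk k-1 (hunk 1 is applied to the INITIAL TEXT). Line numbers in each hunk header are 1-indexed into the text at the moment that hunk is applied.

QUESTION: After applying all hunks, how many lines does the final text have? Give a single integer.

Answer: 6

Derivation:
Hunk 1: at line 3 remove [fkuvr] add [qnr,hbb,voxe] -> 9 lines: rhnre biada snf qnr hbb voxe vos yyz jhp
Hunk 2: at line 3 remove [hbb,voxe,vos] add [ftdb] -> 7 lines: rhnre biada snf qnr ftdb yyz jhp
Hunk 3: at line 2 remove [snf,qnr] add [hda,kwz] -> 7 lines: rhnre biada hda kwz ftdb yyz jhp
Hunk 4: at line 1 remove [biada] add [yunic,kse,icxjz] -> 9 lines: rhnre yunic kse icxjz hda kwz ftdb yyz jhp
Hunk 5: at line 2 remove [kse,icxjz,hda] add [doxwu] -> 7 lines: rhnre yunic doxwu kwz ftdb yyz jhp
Hunk 6: at line 1 remove [doxwu,kwz,ftdb] add [ggv,daua] -> 6 lines: rhnre yunic ggv daua yyz jhp
Final line count: 6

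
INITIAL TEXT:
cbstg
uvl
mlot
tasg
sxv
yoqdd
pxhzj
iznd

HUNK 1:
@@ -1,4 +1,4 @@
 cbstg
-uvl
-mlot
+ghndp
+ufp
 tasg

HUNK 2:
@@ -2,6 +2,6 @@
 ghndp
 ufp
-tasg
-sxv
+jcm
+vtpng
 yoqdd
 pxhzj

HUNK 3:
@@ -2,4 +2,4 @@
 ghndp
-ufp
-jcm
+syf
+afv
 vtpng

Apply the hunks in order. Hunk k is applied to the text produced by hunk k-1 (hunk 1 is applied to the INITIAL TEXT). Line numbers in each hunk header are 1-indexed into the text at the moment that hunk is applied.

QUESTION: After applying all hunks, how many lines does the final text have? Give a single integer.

Answer: 8

Derivation:
Hunk 1: at line 1 remove [uvl,mlot] add [ghndp,ufp] -> 8 lines: cbstg ghndp ufp tasg sxv yoqdd pxhzj iznd
Hunk 2: at line 2 remove [tasg,sxv] add [jcm,vtpng] -> 8 lines: cbstg ghndp ufp jcm vtpng yoqdd pxhzj iznd
Hunk 3: at line 2 remove [ufp,jcm] add [syf,afv] -> 8 lines: cbstg ghndp syf afv vtpng yoqdd pxhzj iznd
Final line count: 8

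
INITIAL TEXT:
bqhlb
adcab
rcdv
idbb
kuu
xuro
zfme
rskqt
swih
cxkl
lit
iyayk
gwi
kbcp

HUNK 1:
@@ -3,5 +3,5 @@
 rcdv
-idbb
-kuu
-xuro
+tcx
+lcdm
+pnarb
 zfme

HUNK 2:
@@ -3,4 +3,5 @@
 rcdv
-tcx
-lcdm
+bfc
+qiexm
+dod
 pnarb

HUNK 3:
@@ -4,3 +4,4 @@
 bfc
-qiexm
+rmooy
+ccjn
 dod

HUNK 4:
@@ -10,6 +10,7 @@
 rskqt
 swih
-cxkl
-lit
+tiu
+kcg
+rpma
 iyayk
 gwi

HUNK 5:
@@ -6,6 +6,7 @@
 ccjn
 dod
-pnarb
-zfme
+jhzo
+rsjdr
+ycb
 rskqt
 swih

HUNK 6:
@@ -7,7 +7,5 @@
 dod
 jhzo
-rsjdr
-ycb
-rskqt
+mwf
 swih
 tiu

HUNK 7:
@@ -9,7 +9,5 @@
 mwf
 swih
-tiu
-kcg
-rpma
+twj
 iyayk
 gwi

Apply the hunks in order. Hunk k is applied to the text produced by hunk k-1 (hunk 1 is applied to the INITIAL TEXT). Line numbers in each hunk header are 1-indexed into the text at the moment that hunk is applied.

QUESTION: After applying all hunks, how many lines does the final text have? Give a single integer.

Answer: 14

Derivation:
Hunk 1: at line 3 remove [idbb,kuu,xuro] add [tcx,lcdm,pnarb] -> 14 lines: bqhlb adcab rcdv tcx lcdm pnarb zfme rskqt swih cxkl lit iyayk gwi kbcp
Hunk 2: at line 3 remove [tcx,lcdm] add [bfc,qiexm,dod] -> 15 lines: bqhlb adcab rcdv bfc qiexm dod pnarb zfme rskqt swih cxkl lit iyayk gwi kbcp
Hunk 3: at line 4 remove [qiexm] add [rmooy,ccjn] -> 16 lines: bqhlb adcab rcdv bfc rmooy ccjn dod pnarb zfme rskqt swih cxkl lit iyayk gwi kbcp
Hunk 4: at line 10 remove [cxkl,lit] add [tiu,kcg,rpma] -> 17 lines: bqhlb adcab rcdv bfc rmooy ccjn dod pnarb zfme rskqt swih tiu kcg rpma iyayk gwi kbcp
Hunk 5: at line 6 remove [pnarb,zfme] add [jhzo,rsjdr,ycb] -> 18 lines: bqhlb adcab rcdv bfc rmooy ccjn dod jhzo rsjdr ycb rskqt swih tiu kcg rpma iyayk gwi kbcp
Hunk 6: at line 7 remove [rsjdr,ycb,rskqt] add [mwf] -> 16 lines: bqhlb adcab rcdv bfc rmooy ccjn dod jhzo mwf swih tiu kcg rpma iyayk gwi kbcp
Hunk 7: at line 9 remove [tiu,kcg,rpma] add [twj] -> 14 lines: bqhlb adcab rcdv bfc rmooy ccjn dod jhzo mwf swih twj iyayk gwi kbcp
Final line count: 14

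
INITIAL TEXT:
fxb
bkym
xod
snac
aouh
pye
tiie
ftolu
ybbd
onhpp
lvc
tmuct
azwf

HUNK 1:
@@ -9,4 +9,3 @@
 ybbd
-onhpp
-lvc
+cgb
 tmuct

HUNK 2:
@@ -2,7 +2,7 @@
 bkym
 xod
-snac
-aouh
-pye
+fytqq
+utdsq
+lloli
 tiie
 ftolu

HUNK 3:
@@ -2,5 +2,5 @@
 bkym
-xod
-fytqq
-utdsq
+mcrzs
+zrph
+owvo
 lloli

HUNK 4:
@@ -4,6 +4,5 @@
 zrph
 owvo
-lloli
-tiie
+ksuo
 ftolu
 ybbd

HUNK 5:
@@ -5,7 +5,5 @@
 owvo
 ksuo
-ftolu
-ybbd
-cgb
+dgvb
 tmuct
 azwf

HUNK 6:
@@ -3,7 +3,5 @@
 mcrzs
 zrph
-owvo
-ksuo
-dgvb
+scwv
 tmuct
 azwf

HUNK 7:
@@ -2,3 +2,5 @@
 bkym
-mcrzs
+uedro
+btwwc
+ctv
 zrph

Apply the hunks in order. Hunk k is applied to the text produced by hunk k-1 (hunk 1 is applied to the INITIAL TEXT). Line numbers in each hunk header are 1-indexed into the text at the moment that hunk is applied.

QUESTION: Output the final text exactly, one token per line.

Answer: fxb
bkym
uedro
btwwc
ctv
zrph
scwv
tmuct
azwf

Derivation:
Hunk 1: at line 9 remove [onhpp,lvc] add [cgb] -> 12 lines: fxb bkym xod snac aouh pye tiie ftolu ybbd cgb tmuct azwf
Hunk 2: at line 2 remove [snac,aouh,pye] add [fytqq,utdsq,lloli] -> 12 lines: fxb bkym xod fytqq utdsq lloli tiie ftolu ybbd cgb tmuct azwf
Hunk 3: at line 2 remove [xod,fytqq,utdsq] add [mcrzs,zrph,owvo] -> 12 lines: fxb bkym mcrzs zrph owvo lloli tiie ftolu ybbd cgb tmuct azwf
Hunk 4: at line 4 remove [lloli,tiie] add [ksuo] -> 11 lines: fxb bkym mcrzs zrph owvo ksuo ftolu ybbd cgb tmuct azwf
Hunk 5: at line 5 remove [ftolu,ybbd,cgb] add [dgvb] -> 9 lines: fxb bkym mcrzs zrph owvo ksuo dgvb tmuct azwf
Hunk 6: at line 3 remove [owvo,ksuo,dgvb] add [scwv] -> 7 lines: fxb bkym mcrzs zrph scwv tmuct azwf
Hunk 7: at line 2 remove [mcrzs] add [uedro,btwwc,ctv] -> 9 lines: fxb bkym uedro btwwc ctv zrph scwv tmuct azwf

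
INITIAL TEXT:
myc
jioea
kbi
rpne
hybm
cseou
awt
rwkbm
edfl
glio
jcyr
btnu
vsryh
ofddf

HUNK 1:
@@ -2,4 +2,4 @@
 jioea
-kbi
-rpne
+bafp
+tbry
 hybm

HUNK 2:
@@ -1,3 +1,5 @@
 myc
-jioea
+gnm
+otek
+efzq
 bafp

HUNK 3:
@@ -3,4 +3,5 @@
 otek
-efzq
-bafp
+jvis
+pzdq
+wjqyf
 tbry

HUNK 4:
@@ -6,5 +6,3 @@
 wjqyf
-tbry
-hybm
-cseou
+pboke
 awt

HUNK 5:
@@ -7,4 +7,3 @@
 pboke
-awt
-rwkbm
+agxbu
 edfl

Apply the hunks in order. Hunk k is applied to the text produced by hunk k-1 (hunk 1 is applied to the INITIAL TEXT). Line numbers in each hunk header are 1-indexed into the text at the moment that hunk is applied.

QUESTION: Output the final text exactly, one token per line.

Hunk 1: at line 2 remove [kbi,rpne] add [bafp,tbry] -> 14 lines: myc jioea bafp tbry hybm cseou awt rwkbm edfl glio jcyr btnu vsryh ofddf
Hunk 2: at line 1 remove [jioea] add [gnm,otek,efzq] -> 16 lines: myc gnm otek efzq bafp tbry hybm cseou awt rwkbm edfl glio jcyr btnu vsryh ofddf
Hunk 3: at line 3 remove [efzq,bafp] add [jvis,pzdq,wjqyf] -> 17 lines: myc gnm otek jvis pzdq wjqyf tbry hybm cseou awt rwkbm edfl glio jcyr btnu vsryh ofddf
Hunk 4: at line 6 remove [tbry,hybm,cseou] add [pboke] -> 15 lines: myc gnm otek jvis pzdq wjqyf pboke awt rwkbm edfl glio jcyr btnu vsryh ofddf
Hunk 5: at line 7 remove [awt,rwkbm] add [agxbu] -> 14 lines: myc gnm otek jvis pzdq wjqyf pboke agxbu edfl glio jcyr btnu vsryh ofddf

Answer: myc
gnm
otek
jvis
pzdq
wjqyf
pboke
agxbu
edfl
glio
jcyr
btnu
vsryh
ofddf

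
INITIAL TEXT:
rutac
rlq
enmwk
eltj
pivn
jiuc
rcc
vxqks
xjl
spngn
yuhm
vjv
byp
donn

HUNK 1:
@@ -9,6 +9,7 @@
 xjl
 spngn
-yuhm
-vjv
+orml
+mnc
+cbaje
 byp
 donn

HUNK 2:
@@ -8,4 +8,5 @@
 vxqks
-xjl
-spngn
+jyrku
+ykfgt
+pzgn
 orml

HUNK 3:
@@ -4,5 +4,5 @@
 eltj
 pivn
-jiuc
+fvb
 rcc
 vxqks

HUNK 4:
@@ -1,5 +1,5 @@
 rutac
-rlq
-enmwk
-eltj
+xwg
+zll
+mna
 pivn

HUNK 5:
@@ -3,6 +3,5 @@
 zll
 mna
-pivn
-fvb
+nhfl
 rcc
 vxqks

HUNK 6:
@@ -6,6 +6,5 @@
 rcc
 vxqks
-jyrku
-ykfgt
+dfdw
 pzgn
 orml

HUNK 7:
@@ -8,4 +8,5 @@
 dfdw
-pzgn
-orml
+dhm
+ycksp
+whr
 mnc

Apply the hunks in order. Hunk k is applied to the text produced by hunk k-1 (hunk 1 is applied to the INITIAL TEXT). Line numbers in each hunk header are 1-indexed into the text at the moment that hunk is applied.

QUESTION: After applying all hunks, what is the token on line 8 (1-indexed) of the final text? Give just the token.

Hunk 1: at line 9 remove [yuhm,vjv] add [orml,mnc,cbaje] -> 15 lines: rutac rlq enmwk eltj pivn jiuc rcc vxqks xjl spngn orml mnc cbaje byp donn
Hunk 2: at line 8 remove [xjl,spngn] add [jyrku,ykfgt,pzgn] -> 16 lines: rutac rlq enmwk eltj pivn jiuc rcc vxqks jyrku ykfgt pzgn orml mnc cbaje byp donn
Hunk 3: at line 4 remove [jiuc] add [fvb] -> 16 lines: rutac rlq enmwk eltj pivn fvb rcc vxqks jyrku ykfgt pzgn orml mnc cbaje byp donn
Hunk 4: at line 1 remove [rlq,enmwk,eltj] add [xwg,zll,mna] -> 16 lines: rutac xwg zll mna pivn fvb rcc vxqks jyrku ykfgt pzgn orml mnc cbaje byp donn
Hunk 5: at line 3 remove [pivn,fvb] add [nhfl] -> 15 lines: rutac xwg zll mna nhfl rcc vxqks jyrku ykfgt pzgn orml mnc cbaje byp donn
Hunk 6: at line 6 remove [jyrku,ykfgt] add [dfdw] -> 14 lines: rutac xwg zll mna nhfl rcc vxqks dfdw pzgn orml mnc cbaje byp donn
Hunk 7: at line 8 remove [pzgn,orml] add [dhm,ycksp,whr] -> 15 lines: rutac xwg zll mna nhfl rcc vxqks dfdw dhm ycksp whr mnc cbaje byp donn
Final line 8: dfdw

Answer: dfdw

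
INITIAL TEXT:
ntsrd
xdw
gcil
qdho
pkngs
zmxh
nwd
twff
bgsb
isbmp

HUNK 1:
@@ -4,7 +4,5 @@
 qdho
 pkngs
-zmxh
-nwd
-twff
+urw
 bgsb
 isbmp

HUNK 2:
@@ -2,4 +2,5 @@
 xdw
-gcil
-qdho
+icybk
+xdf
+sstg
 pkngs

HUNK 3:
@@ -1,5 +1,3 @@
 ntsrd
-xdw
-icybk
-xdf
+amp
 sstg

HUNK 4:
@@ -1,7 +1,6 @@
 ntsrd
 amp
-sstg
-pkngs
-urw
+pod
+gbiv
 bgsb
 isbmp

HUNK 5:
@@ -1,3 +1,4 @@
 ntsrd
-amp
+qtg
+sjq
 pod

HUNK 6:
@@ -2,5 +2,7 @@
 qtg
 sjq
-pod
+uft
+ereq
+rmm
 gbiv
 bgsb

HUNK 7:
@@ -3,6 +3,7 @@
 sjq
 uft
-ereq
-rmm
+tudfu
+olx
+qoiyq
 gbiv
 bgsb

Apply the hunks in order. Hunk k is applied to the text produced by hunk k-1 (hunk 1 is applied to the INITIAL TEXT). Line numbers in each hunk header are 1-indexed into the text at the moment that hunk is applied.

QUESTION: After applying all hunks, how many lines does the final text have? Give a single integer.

Answer: 10

Derivation:
Hunk 1: at line 4 remove [zmxh,nwd,twff] add [urw] -> 8 lines: ntsrd xdw gcil qdho pkngs urw bgsb isbmp
Hunk 2: at line 2 remove [gcil,qdho] add [icybk,xdf,sstg] -> 9 lines: ntsrd xdw icybk xdf sstg pkngs urw bgsb isbmp
Hunk 3: at line 1 remove [xdw,icybk,xdf] add [amp] -> 7 lines: ntsrd amp sstg pkngs urw bgsb isbmp
Hunk 4: at line 1 remove [sstg,pkngs,urw] add [pod,gbiv] -> 6 lines: ntsrd amp pod gbiv bgsb isbmp
Hunk 5: at line 1 remove [amp] add [qtg,sjq] -> 7 lines: ntsrd qtg sjq pod gbiv bgsb isbmp
Hunk 6: at line 2 remove [pod] add [uft,ereq,rmm] -> 9 lines: ntsrd qtg sjq uft ereq rmm gbiv bgsb isbmp
Hunk 7: at line 3 remove [ereq,rmm] add [tudfu,olx,qoiyq] -> 10 lines: ntsrd qtg sjq uft tudfu olx qoiyq gbiv bgsb isbmp
Final line count: 10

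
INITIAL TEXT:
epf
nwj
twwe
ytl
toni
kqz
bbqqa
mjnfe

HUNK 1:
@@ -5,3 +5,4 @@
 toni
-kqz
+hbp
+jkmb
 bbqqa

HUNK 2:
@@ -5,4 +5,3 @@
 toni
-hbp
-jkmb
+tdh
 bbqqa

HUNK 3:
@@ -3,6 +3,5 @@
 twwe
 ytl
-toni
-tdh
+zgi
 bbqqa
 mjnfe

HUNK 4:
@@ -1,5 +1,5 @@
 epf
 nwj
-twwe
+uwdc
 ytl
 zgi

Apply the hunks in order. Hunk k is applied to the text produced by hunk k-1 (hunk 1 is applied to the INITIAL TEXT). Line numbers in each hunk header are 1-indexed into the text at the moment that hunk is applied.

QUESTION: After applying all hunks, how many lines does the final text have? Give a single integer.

Hunk 1: at line 5 remove [kqz] add [hbp,jkmb] -> 9 lines: epf nwj twwe ytl toni hbp jkmb bbqqa mjnfe
Hunk 2: at line 5 remove [hbp,jkmb] add [tdh] -> 8 lines: epf nwj twwe ytl toni tdh bbqqa mjnfe
Hunk 3: at line 3 remove [toni,tdh] add [zgi] -> 7 lines: epf nwj twwe ytl zgi bbqqa mjnfe
Hunk 4: at line 1 remove [twwe] add [uwdc] -> 7 lines: epf nwj uwdc ytl zgi bbqqa mjnfe
Final line count: 7

Answer: 7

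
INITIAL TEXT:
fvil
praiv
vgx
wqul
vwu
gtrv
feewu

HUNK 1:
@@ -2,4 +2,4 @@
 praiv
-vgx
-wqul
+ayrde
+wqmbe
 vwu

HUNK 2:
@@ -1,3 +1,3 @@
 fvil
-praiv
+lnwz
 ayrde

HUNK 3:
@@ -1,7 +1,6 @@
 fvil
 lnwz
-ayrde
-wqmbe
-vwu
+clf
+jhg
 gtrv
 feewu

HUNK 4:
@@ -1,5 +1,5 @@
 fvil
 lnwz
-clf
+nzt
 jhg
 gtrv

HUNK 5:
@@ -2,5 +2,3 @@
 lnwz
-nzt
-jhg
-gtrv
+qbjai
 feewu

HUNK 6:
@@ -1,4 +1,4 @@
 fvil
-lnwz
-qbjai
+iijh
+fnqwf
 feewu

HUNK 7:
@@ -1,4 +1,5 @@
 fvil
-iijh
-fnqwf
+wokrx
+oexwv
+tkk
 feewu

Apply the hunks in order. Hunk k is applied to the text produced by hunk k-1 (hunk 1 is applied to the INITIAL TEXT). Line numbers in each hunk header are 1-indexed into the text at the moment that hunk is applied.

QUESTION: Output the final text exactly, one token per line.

Hunk 1: at line 2 remove [vgx,wqul] add [ayrde,wqmbe] -> 7 lines: fvil praiv ayrde wqmbe vwu gtrv feewu
Hunk 2: at line 1 remove [praiv] add [lnwz] -> 7 lines: fvil lnwz ayrde wqmbe vwu gtrv feewu
Hunk 3: at line 1 remove [ayrde,wqmbe,vwu] add [clf,jhg] -> 6 lines: fvil lnwz clf jhg gtrv feewu
Hunk 4: at line 1 remove [clf] add [nzt] -> 6 lines: fvil lnwz nzt jhg gtrv feewu
Hunk 5: at line 2 remove [nzt,jhg,gtrv] add [qbjai] -> 4 lines: fvil lnwz qbjai feewu
Hunk 6: at line 1 remove [lnwz,qbjai] add [iijh,fnqwf] -> 4 lines: fvil iijh fnqwf feewu
Hunk 7: at line 1 remove [iijh,fnqwf] add [wokrx,oexwv,tkk] -> 5 lines: fvil wokrx oexwv tkk feewu

Answer: fvil
wokrx
oexwv
tkk
feewu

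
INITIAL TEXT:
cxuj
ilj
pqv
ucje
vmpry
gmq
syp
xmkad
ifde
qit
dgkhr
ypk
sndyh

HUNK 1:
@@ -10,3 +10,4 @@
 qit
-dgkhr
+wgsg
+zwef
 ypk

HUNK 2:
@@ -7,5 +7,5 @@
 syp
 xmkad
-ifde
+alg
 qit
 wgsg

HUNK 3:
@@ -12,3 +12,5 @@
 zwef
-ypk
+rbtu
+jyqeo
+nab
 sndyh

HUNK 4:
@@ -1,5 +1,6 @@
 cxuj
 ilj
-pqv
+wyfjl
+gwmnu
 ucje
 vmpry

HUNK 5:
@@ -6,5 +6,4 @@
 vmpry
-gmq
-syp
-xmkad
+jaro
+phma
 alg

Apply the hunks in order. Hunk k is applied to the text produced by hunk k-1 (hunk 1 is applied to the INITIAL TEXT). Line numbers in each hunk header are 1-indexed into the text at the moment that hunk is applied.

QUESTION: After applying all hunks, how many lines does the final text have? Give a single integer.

Hunk 1: at line 10 remove [dgkhr] add [wgsg,zwef] -> 14 lines: cxuj ilj pqv ucje vmpry gmq syp xmkad ifde qit wgsg zwef ypk sndyh
Hunk 2: at line 7 remove [ifde] add [alg] -> 14 lines: cxuj ilj pqv ucje vmpry gmq syp xmkad alg qit wgsg zwef ypk sndyh
Hunk 3: at line 12 remove [ypk] add [rbtu,jyqeo,nab] -> 16 lines: cxuj ilj pqv ucje vmpry gmq syp xmkad alg qit wgsg zwef rbtu jyqeo nab sndyh
Hunk 4: at line 1 remove [pqv] add [wyfjl,gwmnu] -> 17 lines: cxuj ilj wyfjl gwmnu ucje vmpry gmq syp xmkad alg qit wgsg zwef rbtu jyqeo nab sndyh
Hunk 5: at line 6 remove [gmq,syp,xmkad] add [jaro,phma] -> 16 lines: cxuj ilj wyfjl gwmnu ucje vmpry jaro phma alg qit wgsg zwef rbtu jyqeo nab sndyh
Final line count: 16

Answer: 16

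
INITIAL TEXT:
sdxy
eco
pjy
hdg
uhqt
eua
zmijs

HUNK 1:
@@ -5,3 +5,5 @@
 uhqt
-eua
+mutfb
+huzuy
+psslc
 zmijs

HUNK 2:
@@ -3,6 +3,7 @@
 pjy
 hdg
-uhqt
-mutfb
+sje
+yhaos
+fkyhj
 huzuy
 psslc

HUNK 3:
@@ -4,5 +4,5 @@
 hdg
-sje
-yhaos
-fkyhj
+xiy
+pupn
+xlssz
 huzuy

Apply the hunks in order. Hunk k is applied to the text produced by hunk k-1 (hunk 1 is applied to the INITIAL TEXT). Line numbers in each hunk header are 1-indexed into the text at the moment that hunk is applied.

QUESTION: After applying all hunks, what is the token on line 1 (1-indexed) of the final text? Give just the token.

Hunk 1: at line 5 remove [eua] add [mutfb,huzuy,psslc] -> 9 lines: sdxy eco pjy hdg uhqt mutfb huzuy psslc zmijs
Hunk 2: at line 3 remove [uhqt,mutfb] add [sje,yhaos,fkyhj] -> 10 lines: sdxy eco pjy hdg sje yhaos fkyhj huzuy psslc zmijs
Hunk 3: at line 4 remove [sje,yhaos,fkyhj] add [xiy,pupn,xlssz] -> 10 lines: sdxy eco pjy hdg xiy pupn xlssz huzuy psslc zmijs
Final line 1: sdxy

Answer: sdxy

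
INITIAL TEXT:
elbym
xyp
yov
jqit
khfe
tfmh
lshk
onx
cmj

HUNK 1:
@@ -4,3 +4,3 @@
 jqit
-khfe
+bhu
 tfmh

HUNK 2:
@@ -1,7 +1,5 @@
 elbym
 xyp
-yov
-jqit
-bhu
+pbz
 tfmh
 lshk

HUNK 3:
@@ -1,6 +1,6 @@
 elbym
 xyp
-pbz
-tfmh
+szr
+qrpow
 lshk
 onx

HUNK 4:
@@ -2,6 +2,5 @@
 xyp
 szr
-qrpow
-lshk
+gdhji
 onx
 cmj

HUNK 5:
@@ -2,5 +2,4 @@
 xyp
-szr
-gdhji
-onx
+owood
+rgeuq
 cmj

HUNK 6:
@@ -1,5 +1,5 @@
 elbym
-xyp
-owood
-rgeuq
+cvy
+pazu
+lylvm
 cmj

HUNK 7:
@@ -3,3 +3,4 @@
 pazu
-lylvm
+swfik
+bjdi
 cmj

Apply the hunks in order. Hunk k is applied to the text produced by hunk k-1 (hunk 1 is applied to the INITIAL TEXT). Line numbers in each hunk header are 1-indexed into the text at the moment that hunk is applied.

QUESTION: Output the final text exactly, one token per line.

Answer: elbym
cvy
pazu
swfik
bjdi
cmj

Derivation:
Hunk 1: at line 4 remove [khfe] add [bhu] -> 9 lines: elbym xyp yov jqit bhu tfmh lshk onx cmj
Hunk 2: at line 1 remove [yov,jqit,bhu] add [pbz] -> 7 lines: elbym xyp pbz tfmh lshk onx cmj
Hunk 3: at line 1 remove [pbz,tfmh] add [szr,qrpow] -> 7 lines: elbym xyp szr qrpow lshk onx cmj
Hunk 4: at line 2 remove [qrpow,lshk] add [gdhji] -> 6 lines: elbym xyp szr gdhji onx cmj
Hunk 5: at line 2 remove [szr,gdhji,onx] add [owood,rgeuq] -> 5 lines: elbym xyp owood rgeuq cmj
Hunk 6: at line 1 remove [xyp,owood,rgeuq] add [cvy,pazu,lylvm] -> 5 lines: elbym cvy pazu lylvm cmj
Hunk 7: at line 3 remove [lylvm] add [swfik,bjdi] -> 6 lines: elbym cvy pazu swfik bjdi cmj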